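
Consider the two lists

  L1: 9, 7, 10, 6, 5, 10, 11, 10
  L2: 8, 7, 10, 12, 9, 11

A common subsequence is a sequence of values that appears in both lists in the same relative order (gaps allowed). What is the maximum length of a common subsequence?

3

Let dp[i][j] be the LCS length of the first i values of L1 and the first j values of L2. dp[i][j] = dp[i-1][j-1]+1 when the i-th and j-th values match, else max(dp[i-1][j], dp[i][j-1]).
    ·  8  7 10 12  9 11
 ·  0  0  0  0  0  0  0
 9  0  0  0  0  0  1  1
 7  0  0  1  1  1  1  1
10  0  0  1  2  2  2  2
 6  0  0  1  2  2  2  2
 5  0  0  1  2  2  2  2
10  0  0  1  2  2  2  2
11  0  0  1  2  2  2  3
10  0  0  1  2  2  2  3
dp[8][6] = 3. One LCS (by backtracking along matches): 7, 10, 11.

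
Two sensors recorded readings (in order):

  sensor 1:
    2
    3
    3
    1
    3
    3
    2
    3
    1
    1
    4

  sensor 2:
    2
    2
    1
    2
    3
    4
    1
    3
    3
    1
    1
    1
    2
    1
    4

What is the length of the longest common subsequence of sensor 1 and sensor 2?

8

Pick 2 (sensor 1 #1, sensor 2 #4) → 3 (sensor 1 #2, sensor 2 #5) → 1 (sensor 1 #4, sensor 2 #7) → 3 (sensor 1 #5, sensor 2 #8) → 3 (sensor 1 #6, sensor 2 #9) → 2 (sensor 1 #7, sensor 2 #13) → 1 (sensor 1 #10, sensor 2 #14) → 4 (sensor 1 #11, sensor 2 #15); all 8 values appear in both, in order. The LCS DP gives dp[11][15] = 8, so this is optimal.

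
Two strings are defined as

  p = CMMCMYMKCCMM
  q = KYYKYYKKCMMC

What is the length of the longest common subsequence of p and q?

Taking Y at p[6]=q[6], then K at p[8]=q[8], then C at p[10]=q[9], then M at p[11]=q[10], then M at p[12]=q[11] gives a common subsequence of length 5. The LCS DP gives dp[12][12] = 5, so this is optimal.

5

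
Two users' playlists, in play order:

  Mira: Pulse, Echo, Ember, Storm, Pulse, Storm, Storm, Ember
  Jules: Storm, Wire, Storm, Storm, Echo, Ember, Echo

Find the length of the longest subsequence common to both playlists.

Pick Storm at Mira[4]=Jules[1]; then Storm at Mira[6]=Jules[3]; then Storm at Mira[7]=Jules[4]; then Ember at Mira[8]=Jules[6]; all 4 songs appear in both, in order. dp[8][7] = 4 confirms this is the maximum.

4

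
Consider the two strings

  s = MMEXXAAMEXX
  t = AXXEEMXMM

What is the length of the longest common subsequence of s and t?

Match X at s[4]=t[2]; then X at s[5]=t[3]; then M at s[8]=t[6]; then X at s[10]=t[7] — 4 characters in the same relative order in both, and the DP table's final entry dp[11][9] is also 4, so no common subsequence is longer.

4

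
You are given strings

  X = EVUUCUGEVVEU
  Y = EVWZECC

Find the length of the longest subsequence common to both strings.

Let dp[i][j] be the LCS length of the first i characters of X and the first j characters of Y. dp[i][j] = dp[i-1][j-1]+1 when the i-th and j-th characters match, else max(dp[i-1][j], dp[i][j-1]).
    ·  E  V  W  Z  E  C  C
 ·  0  0  0  0  0  0  0  0
 E  0  1  1  1  1  1  1  1
 V  0  1  2  2  2  2  2  2
 U  0  1  2  2  2  2  2  2
 U  0  1  2  2  2  2  2  2
 C  0  1  2  2  2  2  3  3
 U  0  1  2  2  2  2  3  3
 G  0  1  2  2  2  2  3  3
 E  0  1  2  2  2  3  3  3
 V  0  1  2  2  2  3  3  3
 V  0  1  2  2  2  3  3  3
 E  0  1  2  2  2  3  3  3
 U  0  1  2  2  2  3  3  3
dp[12][7] = 3. One LCS (by backtracking along matches): EVC.

3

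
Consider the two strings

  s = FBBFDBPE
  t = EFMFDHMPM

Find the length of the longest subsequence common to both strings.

4

Pick F (s #1, t #2), then F (s #4, t #4), then D (s #5, t #5), then P (s #7, t #8); all 4 characters appear in both, in order. dp[8][9] = 4 confirms this is the maximum.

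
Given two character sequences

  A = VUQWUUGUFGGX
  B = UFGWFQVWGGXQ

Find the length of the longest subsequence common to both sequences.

6

Pick U at A[2]=B[1], Q at A[3]=B[6], W at A[4]=B[8], G at A[10]=B[9], G at A[11]=B[10], X at A[12]=B[11]; all 6 characters appear in both, in order, and the DP table's final entry dp[12][12] is also 6, so no common subsequence is longer.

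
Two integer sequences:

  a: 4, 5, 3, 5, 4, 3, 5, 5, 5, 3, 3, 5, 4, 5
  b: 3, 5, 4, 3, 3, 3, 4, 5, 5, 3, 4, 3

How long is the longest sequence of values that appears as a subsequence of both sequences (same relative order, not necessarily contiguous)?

Taking 3 [3,1] → 5 [4,2] → 4 [5,3] → 3 [6,6] → 5 [8,8] → 5 [9,9] → 3 [10,10] → 3 [11,12] gives a common subsequence of length 8. Since dp[14][12] = 8, nothing longer is possible.

8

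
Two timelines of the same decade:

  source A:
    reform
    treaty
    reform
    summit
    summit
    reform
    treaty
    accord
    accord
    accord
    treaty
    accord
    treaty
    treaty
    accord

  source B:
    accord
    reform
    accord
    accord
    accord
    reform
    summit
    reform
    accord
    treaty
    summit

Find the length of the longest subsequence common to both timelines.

6

One common subsequence of length 6: reform (source A #1, source B #2), then reform (source A #3, source B #6), then summit (source A #5, source B #7), then reform (source A #6, source B #8), then accord (source A #10, source B #9), then treaty (source A #11, source B #10). Since dp[15][11] = 6, nothing longer is possible.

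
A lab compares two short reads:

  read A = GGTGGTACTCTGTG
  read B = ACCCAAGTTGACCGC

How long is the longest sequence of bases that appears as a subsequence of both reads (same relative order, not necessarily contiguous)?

Pick G at read A[1]=read B[7] → T at read A[3]=read B[9] → G at read A[5]=read B[10] → A at read A[7]=read B[11] → C at read A[8]=read B[12] → C at read A[10]=read B[13] → G at read A[12]=read B[14]; all 7 bases appear in both, in order. The LCS DP gives dp[14][15] = 7, so this is optimal.

7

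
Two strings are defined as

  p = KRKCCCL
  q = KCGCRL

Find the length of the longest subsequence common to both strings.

Match K (p #3, q #1), then C (p #4, q #2), then C (p #5, q #4), then L (p #7, q #6) — 4 characters in the same relative order in both. Since dp[7][6] = 4, nothing longer is possible.

4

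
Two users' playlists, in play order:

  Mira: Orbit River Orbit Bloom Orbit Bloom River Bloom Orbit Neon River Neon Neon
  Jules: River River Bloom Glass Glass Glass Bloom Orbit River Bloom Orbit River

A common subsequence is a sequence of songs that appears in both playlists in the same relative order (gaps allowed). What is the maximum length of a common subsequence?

7

Pick River (Mira #2, Jules #2); then Bloom (Mira #4, Jules #7); then Orbit (Mira #5, Jules #8); then River (Mira #7, Jules #9); then Bloom (Mira #8, Jules #10); then Orbit (Mira #9, Jules #11); then River (Mira #11, Jules #12); all 7 songs appear in both, in order. The LCS DP gives dp[13][12] = 7, so this is optimal.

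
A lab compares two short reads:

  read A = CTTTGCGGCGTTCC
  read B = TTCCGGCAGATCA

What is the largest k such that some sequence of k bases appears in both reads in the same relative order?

9

Taking T (read A #2, read B #1), then T (read A #3, read B #2), then C (read A #6, read B #4), then G (read A #7, read B #5), then G (read A #8, read B #6), then C (read A #9, read B #7), then G (read A #10, read B #9), then T (read A #12, read B #11), then C (read A #13, read B #12) gives a common subsequence of length 9. dp[14][13] = 9 confirms this is the maximum.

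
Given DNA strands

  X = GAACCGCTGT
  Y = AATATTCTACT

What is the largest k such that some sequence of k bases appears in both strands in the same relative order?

One common subsequence of length 5: A at X[2]=Y[2]; then A at X[3]=Y[4]; then C at X[4]=Y[7]; then C at X[7]=Y[10]; then T at X[10]=Y[11]. The LCS DP gives dp[10][11] = 5, so this is optimal.

5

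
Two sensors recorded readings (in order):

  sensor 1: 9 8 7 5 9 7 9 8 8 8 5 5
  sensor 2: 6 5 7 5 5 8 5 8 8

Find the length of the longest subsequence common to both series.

Let dp[i][j] be the LCS length of the first i values of sensor 1 and the first j values of sensor 2. dp[i][j] = dp[i-1][j-1]+1 when the i-th and j-th values match, else max(dp[i-1][j], dp[i][j-1]).
    ·  6  5  7  5  5  8  5  8  8
 ·  0  0  0  0  0  0  0  0  0  0
 9  0  0  0  0  0  0  0  0  0  0
 8  0  0  0  0  0  0  1  1  1  1
 7  0  0  0  1  1  1  1  1  1  1
 5  0  0  1  1  2  2  2  2  2  2
 9  0  0  1  1  2  2  2  2  2  2
 7  0  0  1  2  2  2  2  2  2  2
 9  0  0  1  2  2  2  2  2  2  2
 8  0  0  1  2  2  2  3  3  3  3
 8  0  0  1  2  2  2  3  3  4  4
 8  0  0  1  2  2  2  3  3  4  5
 5  0  0  1  2  3  3  3  4  4  5
 5  0  0  1  2  3  4  4  4  4  5
dp[12][9] = 5. One LCS (by backtracking along matches): 7, 5, 8, 8, 8.

5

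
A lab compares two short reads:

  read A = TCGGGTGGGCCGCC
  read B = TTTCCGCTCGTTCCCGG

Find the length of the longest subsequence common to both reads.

Pick T at read A[1]=read B[3], then C at read A[2]=read B[5], then G at read A[3]=read B[6], then G at read A[4]=read B[10], then T at read A[6]=read B[12], then C at read A[10]=read B[14], then C at read A[11]=read B[15], then G at read A[12]=read B[17]; all 8 bases appear in both, in order, and the DP table's final entry dp[14][17] is also 8, so no common subsequence is longer.

8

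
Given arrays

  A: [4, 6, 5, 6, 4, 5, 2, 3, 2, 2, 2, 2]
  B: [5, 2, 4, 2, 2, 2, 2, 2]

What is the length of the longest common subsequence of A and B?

7

One common subsequence of length 7: 5 (A #3, B #1); then 4 (A #5, B #3); then 2 (A #7, B #4); then 2 (A #9, B #5); then 2 (A #10, B #6); then 2 (A #11, B #7); then 2 (A #12, B #8). Since dp[12][8] = 7, nothing longer is possible.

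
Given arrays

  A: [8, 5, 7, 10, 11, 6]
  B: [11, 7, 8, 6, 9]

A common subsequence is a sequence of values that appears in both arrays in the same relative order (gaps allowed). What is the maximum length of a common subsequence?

2

One common subsequence of length 2: 8 (A #1, B #3) → 6 (A #6, B #4), and the DP table's final entry dp[6][5] is also 2, so no common subsequence is longer.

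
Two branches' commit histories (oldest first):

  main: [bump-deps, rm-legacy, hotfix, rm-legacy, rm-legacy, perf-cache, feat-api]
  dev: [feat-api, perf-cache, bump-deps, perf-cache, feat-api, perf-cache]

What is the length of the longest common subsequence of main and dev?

One common subsequence of length 3: bump-deps [1,3] → perf-cache [6,4] → feat-api [7,5]. Since dp[7][6] = 3, nothing longer is possible.

3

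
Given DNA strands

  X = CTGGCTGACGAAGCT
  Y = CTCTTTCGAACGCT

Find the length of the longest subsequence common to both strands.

11

Match C at X[1]=Y[1] → T at X[2]=Y[2] → C at X[5]=Y[3] → T at X[6]=Y[6] → C at X[9]=Y[7] → G at X[10]=Y[8] → A at X[11]=Y[9] → A at X[12]=Y[10] → G at X[13]=Y[12] → C at X[14]=Y[13] → T at X[15]=Y[14] — 11 bases in the same relative order in both. Since dp[15][14] = 11, nothing longer is possible.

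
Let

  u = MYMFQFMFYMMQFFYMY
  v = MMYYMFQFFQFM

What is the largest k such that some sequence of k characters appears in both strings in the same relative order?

Match M (u #1, v #2), then Y (u #2, v #4), then M (u #3, v #5), then F (u #4, v #6), then Q (u #5, v #7), then F (u #6, v #8), then F (u #8, v #9), then Q (u #12, v #10), then F (u #14, v #11), then M (u #16, v #12) — 10 characters in the same relative order in both, and the DP table's final entry dp[17][12] is also 10, so no common subsequence is longer.

10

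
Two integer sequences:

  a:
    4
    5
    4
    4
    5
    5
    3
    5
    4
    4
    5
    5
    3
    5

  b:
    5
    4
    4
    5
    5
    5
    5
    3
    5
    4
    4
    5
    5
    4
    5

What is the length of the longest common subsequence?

Match 5 (a #2, b #1), then 4 (a #3, b #2), then 4 (a #4, b #3), then 5 (a #5, b #6), then 5 (a #6, b #7), then 3 (a #7, b #8), then 5 (a #8, b #9), then 4 (a #9, b #10), then 4 (a #10, b #11), then 5 (a #11, b #12), then 5 (a #12, b #13), then 5 (a #14, b #15) — 12 values in the same relative order in both, and the DP table's final entry dp[14][15] is also 12, so no common subsequence is longer.

12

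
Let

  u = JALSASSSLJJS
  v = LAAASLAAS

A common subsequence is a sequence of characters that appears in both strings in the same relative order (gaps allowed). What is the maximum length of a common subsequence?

5

Let dp[i][j] be the LCS length of the first i characters of u and the first j characters of v. dp[i][j] = dp[i-1][j-1]+1 when the i-th and j-th characters match, else max(dp[i-1][j], dp[i][j-1]).
    ·  L  A  A  A  S  L  A  A  S
 ·  0  0  0  0  0  0  0  0  0  0
 J  0  0  0  0  0  0  0  0  0  0
 A  0  0  1  1  1  1  1  1  1  1
 L  0  1  1  1  1  1  2  2  2  2
 S  0  1  1  1  1  2  2  2  2  3
 A  0  1  2  2  2  2  2  3  3  3
 S  0  1  2  2  2  3  3  3  3  4
 S  0  1  2  2  2  3  3  3  3  4
 S  0  1  2  2  2  3  3  3  3  4
 L  0  1  2  2  2  3  4  4  4  4
 J  0  1  2  2  2  3  4  4  4  4
 J  0  1  2  2  2  3  4  4  4  4
 S  0  1  2  2  2  3  4  4  4  5
dp[12][9] = 5. One LCS (by backtracking along matches): AASLS.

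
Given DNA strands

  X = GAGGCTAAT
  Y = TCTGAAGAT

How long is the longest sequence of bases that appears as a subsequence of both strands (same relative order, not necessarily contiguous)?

5

Let dp[i][j] be the LCS length of the first i bases of X and the first j bases of Y. dp[i][j] = dp[i-1][j-1]+1 when the i-th and j-th bases match, else max(dp[i-1][j], dp[i][j-1]).
    ·  T  C  T  G  A  A  G  A  T
 ·  0  0  0  0  0  0  0  0  0  0
 G  0  0  0  0  1  1  1  1  1  1
 A  0  0  0  0  1  2  2  2  2  2
 G  0  0  0  0  1  2  2  3  3  3
 G  0  0  0  0  1  2  2  3  3  3
 C  0  0  1  1  1  2  2  3  3  3
 T  0  1  1  2  2  2  2  3  3  4
 A  0  1  1  2  2  3  3  3  4  4
 A  0  1  1  2  2  3  4  4  4  4
 T  0  1  1  2  2  3  4  4  4  5
dp[9][9] = 5. One LCS (by backtracking along matches): GAGAT.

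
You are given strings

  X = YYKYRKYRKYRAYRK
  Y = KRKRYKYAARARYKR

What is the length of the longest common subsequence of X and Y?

One common subsequence of length 10: K (X #3, Y #1); then R (X #5, Y #2); then K (X #6, Y #3); then Y (X #7, Y #5); then K (X #9, Y #6); then Y (X #10, Y #7); then R (X #11, Y #10); then A (X #12, Y #11); then Y (X #13, Y #13); then R (X #14, Y #15), and the DP table's final entry dp[15][15] is also 10, so no common subsequence is longer.

10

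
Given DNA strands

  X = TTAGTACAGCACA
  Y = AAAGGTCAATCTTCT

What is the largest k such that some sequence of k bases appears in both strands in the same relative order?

7

One common subsequence of length 7: A (X #3, Y #3); then G (X #4, Y #5); then T (X #5, Y #6); then A (X #6, Y #8); then A (X #8, Y #9); then C (X #10, Y #11); then C (X #12, Y #14). The LCS DP gives dp[13][15] = 7, so this is optimal.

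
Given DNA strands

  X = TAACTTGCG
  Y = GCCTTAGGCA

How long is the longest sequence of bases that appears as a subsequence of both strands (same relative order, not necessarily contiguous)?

Pick C at X[4]=Y[3] → T at X[5]=Y[4] → T at X[6]=Y[5] → G at X[7]=Y[8] → C at X[8]=Y[9]; all 5 bases appear in both, in order, and the DP table's final entry dp[9][10] is also 5, so no common subsequence is longer.

5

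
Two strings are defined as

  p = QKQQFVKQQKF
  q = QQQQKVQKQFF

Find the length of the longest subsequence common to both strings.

Let dp[i][j] be the LCS length of the first i characters of p and the first j characters of q. dp[i][j] = dp[i-1][j-1]+1 when the i-th and j-th characters match, else max(dp[i-1][j], dp[i][j-1]).
    ·  Q  Q  Q  Q  K  V  Q  K  Q  F  F
 ·  0  0  0  0  0  0  0  0  0  0  0  0
 Q  0  1  1  1  1  1  1  1  1  1  1  1
 K  0  1  1  1  1  2  2  2  2  2  2  2
 Q  0  1  2  2  2  2  2  3  3  3  3  3
 Q  0  1  2  3  3  3  3  3  3  4  4  4
 F  0  1  2  3  3  3  3  3  3  4  5  5
 V  0  1  2  3  3  3  4  4  4  4  5  5
 K  0  1  2  3  3  4  4  4  5  5  5  5
 Q  0  1  2  3  4  4  4  5  5  6  6  6
 Q  0  1  2  3  4  4  4  5  5  6  6  6
 K  0  1  2  3  4  5  5  5  6  6  6  6
 F  0  1  2  3  4  5  5  5  6  6  7  7
dp[11][11] = 7. One LCS (by backtracking along matches): QQQVKQF.

7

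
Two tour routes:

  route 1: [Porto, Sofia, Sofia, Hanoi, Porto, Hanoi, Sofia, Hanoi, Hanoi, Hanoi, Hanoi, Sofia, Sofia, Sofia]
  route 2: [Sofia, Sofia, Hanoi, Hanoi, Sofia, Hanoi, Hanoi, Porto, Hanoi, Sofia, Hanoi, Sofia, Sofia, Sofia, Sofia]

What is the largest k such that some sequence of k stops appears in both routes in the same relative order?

Match Sofia at route 1[2]=route 2[1] → Sofia at route 1[3]=route 2[2] → Hanoi at route 1[4]=route 2[3] → Hanoi at route 1[6]=route 2[4] → Sofia at route 1[7]=route 2[5] → Hanoi at route 1[8]=route 2[6] → Hanoi at route 1[9]=route 2[7] → Hanoi at route 1[10]=route 2[9] → Hanoi at route 1[11]=route 2[11] → Sofia at route 1[12]=route 2[13] → Sofia at route 1[13]=route 2[14] → Sofia at route 1[14]=route 2[15] — 12 stops in the same relative order in both. dp[14][15] = 12 confirms this is the maximum.

12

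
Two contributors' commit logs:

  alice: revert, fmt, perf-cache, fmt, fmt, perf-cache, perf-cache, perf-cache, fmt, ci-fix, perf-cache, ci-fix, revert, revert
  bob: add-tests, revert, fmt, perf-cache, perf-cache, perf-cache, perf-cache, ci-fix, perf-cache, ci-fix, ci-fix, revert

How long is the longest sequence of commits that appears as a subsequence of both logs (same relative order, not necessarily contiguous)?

10

One common subsequence of length 10: revert [1,2] → fmt [2,3] → perf-cache [3,4] → perf-cache [6,5] → perf-cache [7,6] → perf-cache [8,7] → ci-fix [10,8] → perf-cache [11,9] → ci-fix [12,11] → revert [14,12]. dp[14][12] = 10 confirms this is the maximum.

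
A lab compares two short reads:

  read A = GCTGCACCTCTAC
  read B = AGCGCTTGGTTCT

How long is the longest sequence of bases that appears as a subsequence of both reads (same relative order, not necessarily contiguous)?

Taking G [1,4]; then C [2,5]; then T [3,7]; then G [4,9]; then T [9,11]; then C [10,12]; then T [11,13] gives a common subsequence of length 7, and the DP table's final entry dp[13][13] is also 7, so no common subsequence is longer.

7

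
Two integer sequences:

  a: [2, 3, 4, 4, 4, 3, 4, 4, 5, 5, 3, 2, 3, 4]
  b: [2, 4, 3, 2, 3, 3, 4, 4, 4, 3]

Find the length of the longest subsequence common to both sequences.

Let dp[i][j] be the LCS length of the first i values of a and the first j values of b. dp[i][j] = dp[i-1][j-1]+1 when the i-th and j-th values match, else max(dp[i-1][j], dp[i][j-1]).
    ·  2  4  3  2  3  3  4  4  4  3
 ·  0  0  0  0  0  0  0  0  0  0  0
 2  0  1  1  1  1  1  1  1  1  1  1
 3  0  1  1  2  2  2  2  2  2  2  2
 4  0  1  2  2  2  2  2  3  3  3  3
 4  0  1  2  2  2  2  2  3  4  4  4
 4  0  1  2  2  2  2  2  3  4  5  5
 3  0  1  2  3  3  3  3  3  4  5  6
 4  0  1  2  3  3  3  3  4  4  5  6
 4  0  1  2  3  3  3  3  4  5  5  6
 5  0  1  2  3  3  3  3  4  5  5  6
 5  0  1  2  3  3  3  3  4  5  5  6
 3  0  1  2  3  3  4  4  4  5  5  6
 2  0  1  2  3  4  4  4  4  5  5  6
 3  0  1  2  3  4  5  5  5  5  5  6
 4  0  1  2  3  4  5  5  6  6  6  6
dp[14][10] = 6. One LCS (by backtracking along matches): 2, 3, 4, 4, 4, 3.

6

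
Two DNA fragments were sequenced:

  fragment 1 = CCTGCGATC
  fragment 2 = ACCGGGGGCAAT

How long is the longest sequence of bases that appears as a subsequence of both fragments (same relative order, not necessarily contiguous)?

6

Let dp[i][j] be the LCS length of the first i bases of fragment 1 and the first j bases of fragment 2. dp[i][j] = dp[i-1][j-1]+1 when the i-th and j-th bases match, else max(dp[i-1][j], dp[i][j-1]).
    ·  A  C  C  G  G  G  G  G  C  A  A  T
 ·  0  0  0  0  0  0  0  0  0  0  0  0  0
 C  0  0  1  1  1  1  1  1  1  1  1  1  1
 C  0  0  1  2  2  2  2  2  2  2  2  2  2
 T  0  0  1  2  2  2  2  2  2  2  2  2  3
 G  0  0  1  2  3  3  3  3  3  3  3  3  3
 C  0  0  1  2  3  3  3  3  3  4  4  4  4
 G  0  0  1  2  3  4  4  4  4  4  4  4  4
 A  0  1  1  2  3  4  4  4  4  4  5  5  5
 T  0  1  1  2  3  4  4  4  4  4  5  5  6
 C  0  1  2  2  3  4  4  4  4  5  5  5  6
dp[9][12] = 6. One LCS (by backtracking along matches): CCGCAT.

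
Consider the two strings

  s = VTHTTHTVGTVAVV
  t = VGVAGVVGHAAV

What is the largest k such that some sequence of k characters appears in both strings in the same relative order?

6

Match V (s #1, t #1), V (s #8, t #3), G (s #9, t #5), V (s #11, t #7), A (s #12, t #11), V (s #14, t #12) — 6 characters in the same relative order in both. Since dp[14][12] = 6, nothing longer is possible.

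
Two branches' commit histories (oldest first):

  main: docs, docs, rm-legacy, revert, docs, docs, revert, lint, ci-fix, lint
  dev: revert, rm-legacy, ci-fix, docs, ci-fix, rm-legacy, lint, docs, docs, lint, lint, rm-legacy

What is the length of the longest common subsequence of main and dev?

6

Match docs at main[1]=dev[4], then rm-legacy at main[3]=dev[6], then docs at main[5]=dev[8], then docs at main[6]=dev[9], then lint at main[8]=dev[10], then lint at main[10]=dev[11] — 6 commits in the same relative order in both. The LCS DP gives dp[10][12] = 6, so this is optimal.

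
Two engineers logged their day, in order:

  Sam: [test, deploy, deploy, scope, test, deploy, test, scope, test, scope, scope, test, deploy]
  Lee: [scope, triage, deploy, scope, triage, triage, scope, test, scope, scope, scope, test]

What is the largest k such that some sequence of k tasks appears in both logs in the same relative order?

Match deploy at Sam[2]=Lee[3] → scope at Sam[4]=Lee[7] → test at Sam[7]=Lee[8] → scope at Sam[8]=Lee[9] → scope at Sam[10]=Lee[10] → scope at Sam[11]=Lee[11] → test at Sam[12]=Lee[12] — 7 tasks in the same relative order in both. dp[13][12] = 7 confirms this is the maximum.

7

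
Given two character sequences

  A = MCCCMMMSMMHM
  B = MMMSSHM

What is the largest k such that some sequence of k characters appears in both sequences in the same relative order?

6

Match M [1,1], M [5,2], M [6,3], S [8,5], H [11,6], M [12,7] — 6 characters in the same relative order in both. dp[12][7] = 6 confirms this is the maximum.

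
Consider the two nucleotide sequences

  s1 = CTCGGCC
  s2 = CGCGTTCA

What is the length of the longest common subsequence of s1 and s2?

Let dp[i][j] be the LCS length of the first i bases of s1 and the first j bases of s2. dp[i][j] = dp[i-1][j-1]+1 when the i-th and j-th bases match, else max(dp[i-1][j], dp[i][j-1]).
    ·  C  G  C  G  T  T  C  A
 ·  0  0  0  0  0  0  0  0  0
 C  0  1  1  1  1  1  1  1  1
 T  0  1  1  1  1  2  2  2  2
 C  0  1  1  2  2  2  2  3  3
 G  0  1  2  2  3  3  3  3  3
 G  0  1  2  2  3  3  3  3  3
 C  0  1  2  3  3  3  3  4  4
 C  0  1  2  3  3  3  3  4  4
dp[7][8] = 4. One LCS (by backtracking along matches): CCGC.

4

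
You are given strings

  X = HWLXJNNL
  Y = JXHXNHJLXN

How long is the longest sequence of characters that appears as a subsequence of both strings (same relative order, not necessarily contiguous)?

Pick H [1,6] → L [3,8] → X [4,9] → N [7,10]; all 4 characters appear in both, in order. Since dp[8][10] = 4, nothing longer is possible.

4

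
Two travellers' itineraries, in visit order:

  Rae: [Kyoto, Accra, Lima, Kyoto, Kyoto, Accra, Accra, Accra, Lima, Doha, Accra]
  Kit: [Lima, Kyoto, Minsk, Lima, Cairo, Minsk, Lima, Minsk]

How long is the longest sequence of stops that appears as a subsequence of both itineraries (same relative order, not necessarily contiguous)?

3

Taking Kyoto [1,2] → Lima [3,4] → Lima [9,7] gives a common subsequence of length 3. The LCS DP gives dp[11][8] = 3, so this is optimal.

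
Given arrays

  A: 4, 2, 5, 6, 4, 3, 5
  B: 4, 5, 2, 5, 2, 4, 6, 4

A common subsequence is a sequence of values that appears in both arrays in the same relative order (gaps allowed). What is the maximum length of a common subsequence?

5

Let dp[i][j] be the LCS length of the first i values of A and the first j values of B. dp[i][j] = dp[i-1][j-1]+1 when the i-th and j-th values match, else max(dp[i-1][j], dp[i][j-1]).
    ·  4  5  2  5  2  4  6  4
 ·  0  0  0  0  0  0  0  0  0
 4  0  1  1  1  1  1  1  1  1
 2  0  1  1  2  2  2  2  2  2
 5  0  1  2  2  3  3  3  3  3
 6  0  1  2  2  3  3  3  4  4
 4  0  1  2  2  3  3  4  4  5
 3  0  1  2  2  3  3  4  4  5
 5  0  1  2  2  3  3  4  4  5
dp[7][8] = 5. One LCS (by backtracking along matches): 4, 2, 5, 6, 4.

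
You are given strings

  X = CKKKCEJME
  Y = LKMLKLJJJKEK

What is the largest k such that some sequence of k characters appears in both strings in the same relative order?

4

Let dp[i][j] be the LCS length of the first i characters of X and the first j characters of Y. dp[i][j] = dp[i-1][j-1]+1 when the i-th and j-th characters match, else max(dp[i-1][j], dp[i][j-1]).
    ·  L  K  M  L  K  L  J  J  J  K  E  K
 ·  0  0  0  0  0  0  0  0  0  0  0  0  0
 C  0  0  0  0  0  0  0  0  0  0  0  0  0
 K  0  0  1  1  1  1  1  1  1  1  1  1  1
 K  0  0  1  1  1  2  2  2  2  2  2  2  2
 K  0  0  1  1  1  2  2  2  2  2  3  3  3
 C  0  0  1  1  1  2  2  2  2  2  3  3  3
 E  0  0  1  1  1  2  2  2  2  2  3  4  4
 J  0  0  1  1  1  2  2  3  3  3  3  4  4
 M  0  0  1  2  2  2  2  3  3  3  3  4  4
 E  0  0  1  2  2  2  2  3  3  3  3  4  4
dp[9][12] = 4. One LCS (by backtracking along matches): KKKE.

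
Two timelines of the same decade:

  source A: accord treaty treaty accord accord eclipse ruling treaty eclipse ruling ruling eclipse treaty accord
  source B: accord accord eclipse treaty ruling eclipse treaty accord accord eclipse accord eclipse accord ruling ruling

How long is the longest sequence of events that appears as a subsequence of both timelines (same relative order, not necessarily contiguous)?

Pick accord [1,2]; then treaty [2,4]; then treaty [3,7]; then accord [4,8]; then accord [5,9]; then eclipse [6,10]; then eclipse [9,12]; then ruling [10,14]; then ruling [11,15]; all 9 events appear in both, in order. Since dp[14][15] = 9, nothing longer is possible.

9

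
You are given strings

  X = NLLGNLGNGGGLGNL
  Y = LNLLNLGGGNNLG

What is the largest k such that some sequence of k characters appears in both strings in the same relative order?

Pick N at X[1]=Y[2] → L at X[2]=Y[3] → L at X[3]=Y[4] → N at X[5]=Y[5] → L at X[6]=Y[6] → G at X[7]=Y[7] → G at X[9]=Y[8] → G at X[10]=Y[9] → L at X[12]=Y[12] → G at X[13]=Y[13]; all 10 characters appear in both, in order. Since dp[15][13] = 10, nothing longer is possible.

10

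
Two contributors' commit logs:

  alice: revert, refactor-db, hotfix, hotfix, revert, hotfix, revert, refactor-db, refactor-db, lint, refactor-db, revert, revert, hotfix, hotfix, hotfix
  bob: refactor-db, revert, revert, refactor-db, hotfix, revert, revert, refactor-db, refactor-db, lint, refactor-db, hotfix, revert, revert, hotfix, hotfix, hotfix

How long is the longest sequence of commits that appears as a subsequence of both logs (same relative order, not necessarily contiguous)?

14

Match revert (alice #1, bob #3), refactor-db (alice #2, bob #4), hotfix (alice #4, bob #5), revert (alice #5, bob #6), revert (alice #7, bob #7), refactor-db (alice #8, bob #8), refactor-db (alice #9, bob #9), lint (alice #10, bob #10), refactor-db (alice #11, bob #11), revert (alice #12, bob #13), revert (alice #13, bob #14), hotfix (alice #14, bob #15), hotfix (alice #15, bob #16), hotfix (alice #16, bob #17) — 14 commits in the same relative order in both. The LCS DP gives dp[16][17] = 14, so this is optimal.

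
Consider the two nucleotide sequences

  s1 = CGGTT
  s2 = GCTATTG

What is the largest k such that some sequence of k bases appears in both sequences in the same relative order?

Let dp[i][j] be the LCS length of the first i bases of s1 and the first j bases of s2. dp[i][j] = dp[i-1][j-1]+1 when the i-th and j-th bases match, else max(dp[i-1][j], dp[i][j-1]).
    ·  G  C  T  A  T  T  G
 ·  0  0  0  0  0  0  0  0
 C  0  0  1  1  1  1  1  1
 G  0  1  1  1  1  1  1  2
 G  0  1  1  1  1  1  1  2
 T  0  1  1  2  2  2  2  2
 T  0  1  1  2  2  3  3  3
dp[5][7] = 3. One LCS (by backtracking along matches): CTT.

3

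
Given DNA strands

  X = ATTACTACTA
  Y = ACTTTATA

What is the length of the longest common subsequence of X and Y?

7

Taking A (X #1, Y #1), then T (X #2, Y #3), then T (X #3, Y #4), then T (X #6, Y #5), then A (X #7, Y #6), then T (X #9, Y #7), then A (X #10, Y #8) gives a common subsequence of length 7. The LCS DP gives dp[10][8] = 7, so this is optimal.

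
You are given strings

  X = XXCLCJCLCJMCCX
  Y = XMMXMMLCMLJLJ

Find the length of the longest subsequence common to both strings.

Pick X (X #1, Y #1); then X (X #2, Y #4); then C (X #3, Y #8); then L (X #4, Y #10); then J (X #6, Y #11); then L (X #8, Y #12); then J (X #10, Y #13); all 7 characters appear in both, in order, and the DP table's final entry dp[14][13] is also 7, so no common subsequence is longer.

7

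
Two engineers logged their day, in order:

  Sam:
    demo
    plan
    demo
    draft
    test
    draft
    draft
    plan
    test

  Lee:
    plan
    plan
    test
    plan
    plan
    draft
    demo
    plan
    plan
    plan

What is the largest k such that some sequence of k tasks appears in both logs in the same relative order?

4

Taking plan (Sam #2, Lee #2), test (Sam #5, Lee #3), draft (Sam #6, Lee #6), plan (Sam #8, Lee #10) gives a common subsequence of length 4, and the DP table's final entry dp[9][10] is also 4, so no common subsequence is longer.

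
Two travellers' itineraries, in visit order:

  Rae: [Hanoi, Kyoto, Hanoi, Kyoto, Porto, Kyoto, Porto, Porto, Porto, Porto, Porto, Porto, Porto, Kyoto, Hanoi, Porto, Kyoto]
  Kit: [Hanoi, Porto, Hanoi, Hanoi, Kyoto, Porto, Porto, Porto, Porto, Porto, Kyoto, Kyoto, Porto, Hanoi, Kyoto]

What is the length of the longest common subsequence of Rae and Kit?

11

One common subsequence of length 11: Hanoi at Rae[1]=Kit[3]; then Hanoi at Rae[3]=Kit[4]; then Kyoto at Rae[4]=Kit[5]; then Porto at Rae[5]=Kit[6]; then Porto at Rae[7]=Kit[7]; then Porto at Rae[8]=Kit[8]; then Porto at Rae[9]=Kit[9]; then Porto at Rae[10]=Kit[10]; then Porto at Rae[13]=Kit[13]; then Hanoi at Rae[15]=Kit[14]; then Kyoto at Rae[17]=Kit[15]. The LCS DP gives dp[17][15] = 11, so this is optimal.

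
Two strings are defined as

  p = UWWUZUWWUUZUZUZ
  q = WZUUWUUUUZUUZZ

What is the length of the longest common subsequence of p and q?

Match U [1,4] → W [3,5] → U [4,6] → U [6,7] → U [9,8] → U [10,9] → Z [11,10] → U [12,12] → Z [13,13] → Z [15,14] — 10 characters in the same relative order in both. Since dp[15][14] = 10, nothing longer is possible.

10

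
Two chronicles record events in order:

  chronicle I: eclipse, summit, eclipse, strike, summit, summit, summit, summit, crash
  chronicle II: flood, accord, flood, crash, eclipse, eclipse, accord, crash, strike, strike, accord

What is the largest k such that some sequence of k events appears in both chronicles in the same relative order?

3

Pick eclipse (chronicle I #1, chronicle II #5); then eclipse (chronicle I #3, chronicle II #6); then strike (chronicle I #4, chronicle II #10); all 3 events appear in both, in order. The LCS DP gives dp[9][11] = 3, so this is optimal.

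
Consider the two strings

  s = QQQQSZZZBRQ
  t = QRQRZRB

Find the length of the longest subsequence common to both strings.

One common subsequence of length 4: Q at s[1]=t[1], Q at s[2]=t[3], Z at s[6]=t[5], B at s[9]=t[7]. The LCS DP gives dp[11][7] = 4, so this is optimal.

4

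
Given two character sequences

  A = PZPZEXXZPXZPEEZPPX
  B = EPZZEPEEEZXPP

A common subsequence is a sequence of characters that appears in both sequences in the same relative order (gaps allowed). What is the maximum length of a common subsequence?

10

Taking P [1,2], then Z [2,3], then Z [4,4], then E [5,5], then P [9,6], then E [13,8], then E [14,9], then Z [15,10], then P [16,12], then P [17,13] gives a common subsequence of length 10, and the DP table's final entry dp[18][13] is also 10, so no common subsequence is longer.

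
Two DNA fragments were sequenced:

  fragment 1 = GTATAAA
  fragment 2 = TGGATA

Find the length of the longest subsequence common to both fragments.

Taking G [1,3], then A [3,4], then T [4,5], then A [7,6] gives a common subsequence of length 4. The LCS DP gives dp[7][6] = 4, so this is optimal.

4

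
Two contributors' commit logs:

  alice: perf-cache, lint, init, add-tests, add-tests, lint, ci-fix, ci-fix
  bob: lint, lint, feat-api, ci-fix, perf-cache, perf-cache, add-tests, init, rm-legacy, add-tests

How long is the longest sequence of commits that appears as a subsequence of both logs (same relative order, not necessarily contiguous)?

3

One common subsequence of length 3: perf-cache [1,6], then init [3,8], then add-tests [5,10]. Since dp[8][10] = 3, nothing longer is possible.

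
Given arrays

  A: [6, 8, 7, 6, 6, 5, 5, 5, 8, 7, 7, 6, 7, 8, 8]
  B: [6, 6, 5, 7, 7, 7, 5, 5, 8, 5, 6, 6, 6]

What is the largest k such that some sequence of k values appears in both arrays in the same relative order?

Match 6 (A #4, B #1), 6 (A #5, B #2), 5 (A #6, B #3), 5 (A #7, B #7), 5 (A #8, B #8), 8 (A #9, B #9), 6 (A #12, B #13) — 7 values in the same relative order in both. dp[15][13] = 7 confirms this is the maximum.

7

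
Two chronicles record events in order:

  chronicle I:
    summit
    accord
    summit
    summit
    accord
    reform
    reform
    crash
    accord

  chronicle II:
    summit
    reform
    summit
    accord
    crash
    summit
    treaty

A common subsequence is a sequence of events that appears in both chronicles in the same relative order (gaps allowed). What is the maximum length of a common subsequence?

4

Pick summit (chronicle I #1, chronicle II #1); then summit (chronicle I #4, chronicle II #3); then accord (chronicle I #5, chronicle II #4); then crash (chronicle I #8, chronicle II #5); all 4 events appear in both, in order. The LCS DP gives dp[9][7] = 4, so this is optimal.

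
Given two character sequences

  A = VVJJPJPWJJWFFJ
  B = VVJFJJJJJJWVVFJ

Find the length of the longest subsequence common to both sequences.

10

One common subsequence of length 10: V [1,1]; then V [2,2]; then J [3,6]; then J [4,7]; then J [6,8]; then J [9,9]; then J [10,10]; then W [11,11]; then F [13,14]; then J [14,15], and the DP table's final entry dp[14][15] is also 10, so no common subsequence is longer.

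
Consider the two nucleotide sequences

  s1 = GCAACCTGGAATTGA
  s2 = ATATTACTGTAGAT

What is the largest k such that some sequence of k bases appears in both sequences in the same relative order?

8

Match A [3,3], A [4,6], C [6,7], T [7,8], G [8,9], G [9,12], A [11,13], T [13,14] — 8 bases in the same relative order in both. dp[15][14] = 8 confirms this is the maximum.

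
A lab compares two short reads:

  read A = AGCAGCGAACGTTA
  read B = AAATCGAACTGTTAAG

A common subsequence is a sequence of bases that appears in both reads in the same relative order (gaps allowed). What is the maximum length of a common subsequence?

11

Match A at read A[1]=read B[2]; then A at read A[4]=read B[3]; then C at read A[6]=read B[5]; then G at read A[7]=read B[6]; then A at read A[8]=read B[7]; then A at read A[9]=read B[8]; then C at read A[10]=read B[9]; then G at read A[11]=read B[11]; then T at read A[12]=read B[12]; then T at read A[13]=read B[13]; then A at read A[14]=read B[15] — 11 bases in the same relative order in both, and the DP table's final entry dp[14][16] is also 11, so no common subsequence is longer.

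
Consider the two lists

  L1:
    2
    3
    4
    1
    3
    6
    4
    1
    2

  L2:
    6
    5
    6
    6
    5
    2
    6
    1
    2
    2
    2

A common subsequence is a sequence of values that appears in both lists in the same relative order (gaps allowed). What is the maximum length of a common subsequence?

4

Pick 2 (L1 #1, L2 #6), then 6 (L1 #6, L2 #7), then 1 (L1 #8, L2 #8), then 2 (L1 #9, L2 #11); all 4 values appear in both, in order. Since dp[9][11] = 4, nothing longer is possible.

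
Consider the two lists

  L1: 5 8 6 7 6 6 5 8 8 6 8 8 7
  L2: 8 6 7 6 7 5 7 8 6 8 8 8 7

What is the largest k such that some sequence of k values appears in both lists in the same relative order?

Match 8 (L1 #2, L2 #1) → 6 (L1 #3, L2 #2) → 7 (L1 #4, L2 #3) → 6 (L1 #5, L2 #4) → 5 (L1 #7, L2 #6) → 8 (L1 #8, L2 #8) → 8 (L1 #9, L2 #10) → 8 (L1 #11, L2 #11) → 8 (L1 #12, L2 #12) → 7 (L1 #13, L2 #13) — 10 values in the same relative order in both. dp[13][13] = 10 confirms this is the maximum.

10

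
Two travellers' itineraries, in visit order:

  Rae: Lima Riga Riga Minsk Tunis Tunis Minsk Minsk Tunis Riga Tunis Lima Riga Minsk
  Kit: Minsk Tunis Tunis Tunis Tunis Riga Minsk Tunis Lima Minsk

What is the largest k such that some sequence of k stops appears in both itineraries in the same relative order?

8

One common subsequence of length 8: Minsk (Rae #4, Kit #1) → Tunis (Rae #5, Kit #3) → Tunis (Rae #6, Kit #4) → Tunis (Rae #9, Kit #5) → Riga (Rae #10, Kit #6) → Tunis (Rae #11, Kit #8) → Lima (Rae #12, Kit #9) → Minsk (Rae #14, Kit #10). The LCS DP gives dp[14][10] = 8, so this is optimal.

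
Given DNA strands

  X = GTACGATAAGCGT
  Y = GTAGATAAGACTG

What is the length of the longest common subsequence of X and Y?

Pick G (X #1, Y #1), T (X #2, Y #2), A (X #3, Y #3), G (X #5, Y #4), A (X #6, Y #5), T (X #7, Y #6), A (X #8, Y #7), A (X #9, Y #8), G (X #10, Y #9), C (X #11, Y #11), G (X #12, Y #13); all 11 bases appear in both, in order, and the DP table's final entry dp[13][13] is also 11, so no common subsequence is longer.

11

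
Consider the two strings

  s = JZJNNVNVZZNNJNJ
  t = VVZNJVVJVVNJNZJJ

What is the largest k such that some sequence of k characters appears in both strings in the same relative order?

One common subsequence of length 8: J at s[1]=t[5], J at s[3]=t[8], V at s[6]=t[9], V at s[8]=t[10], N at s[11]=t[11], N at s[12]=t[13], J at s[13]=t[15], J at s[15]=t[16]. dp[15][16] = 8 confirms this is the maximum.

8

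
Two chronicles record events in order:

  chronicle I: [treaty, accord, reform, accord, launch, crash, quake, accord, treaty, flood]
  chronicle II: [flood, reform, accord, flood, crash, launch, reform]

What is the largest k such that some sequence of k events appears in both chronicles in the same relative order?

Taking reform (chronicle I #3, chronicle II #2); then accord (chronicle I #4, chronicle II #3); then launch (chronicle I #5, chronicle II #6) gives a common subsequence of length 3. dp[10][7] = 3 confirms this is the maximum.

3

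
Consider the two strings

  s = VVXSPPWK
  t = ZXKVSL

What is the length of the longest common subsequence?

Let dp[i][j] be the LCS length of the first i characters of s and the first j characters of t. dp[i][j] = dp[i-1][j-1]+1 when the i-th and j-th characters match, else max(dp[i-1][j], dp[i][j-1]).
    ·  Z  X  K  V  S  L
 ·  0  0  0  0  0  0  0
 V  0  0  0  0  1  1  1
 V  0  0  0  0  1  1  1
 X  0  0  1  1  1  1  1
 S  0  0  1  1  1  2  2
 P  0  0  1  1  1  2  2
 P  0  0  1  1  1  2  2
 W  0  0  1  1  1  2  2
 K  0  0  1  2  2  2  2
dp[8][6] = 2. One LCS (by backtracking along matches): VS.

2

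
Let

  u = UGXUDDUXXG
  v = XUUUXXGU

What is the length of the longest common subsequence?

6

Match U (u #1, v #2), U (u #4, v #3), U (u #7, v #4), X (u #8, v #5), X (u #9, v #6), G (u #10, v #7) — 6 characters in the same relative order in both, and the DP table's final entry dp[10][8] is also 6, so no common subsequence is longer.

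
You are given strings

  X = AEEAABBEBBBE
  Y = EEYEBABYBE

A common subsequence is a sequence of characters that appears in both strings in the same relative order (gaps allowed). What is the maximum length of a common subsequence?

7

Let dp[i][j] be the LCS length of the first i characters of X and the first j characters of Y. dp[i][j] = dp[i-1][j-1]+1 when the i-th and j-th characters match, else max(dp[i-1][j], dp[i][j-1]).
    ·  E  E  Y  E  B  A  B  Y  B  E
 ·  0  0  0  0  0  0  0  0  0  0  0
 A  0  0  0  0  0  0  1  1  1  1  1
 E  0  1  1  1  1  1  1  1  1  1  2
 E  0  1  2  2  2  2  2  2  2  2  2
 A  0  1  2  2  2  2  3  3  3  3  3
 A  0  1  2  2  2  2  3  3  3  3  3
 B  0  1  2  2  2  3  3  4  4  4  4
 B  0  1  2  2  2  3  3  4  4  5  5
 E  0  1  2  2  3  3  3  4  4  5  6
 B  0  1  2  2  3  4  4  4  4  5  6
 B  0  1  2  2  3  4  4  5  5  5  6
 B  0  1  2  2  3  4  4  5  5  6  6
 E  0  1  2  2  3  4  4  5  5  6  7
dp[12][10] = 7. One LCS (by backtracking along matches): EEEBBBE.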